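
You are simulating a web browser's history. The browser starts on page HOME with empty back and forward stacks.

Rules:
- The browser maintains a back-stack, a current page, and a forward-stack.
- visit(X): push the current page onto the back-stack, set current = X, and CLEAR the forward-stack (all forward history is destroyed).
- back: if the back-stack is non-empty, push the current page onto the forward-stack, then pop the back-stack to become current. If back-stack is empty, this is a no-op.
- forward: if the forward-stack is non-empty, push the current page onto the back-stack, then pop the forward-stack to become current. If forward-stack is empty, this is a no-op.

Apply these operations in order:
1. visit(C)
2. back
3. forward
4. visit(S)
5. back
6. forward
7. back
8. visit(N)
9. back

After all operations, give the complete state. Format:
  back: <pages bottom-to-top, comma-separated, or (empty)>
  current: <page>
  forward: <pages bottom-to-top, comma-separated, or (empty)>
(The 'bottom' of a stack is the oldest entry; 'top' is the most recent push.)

After 1 (visit(C)): cur=C back=1 fwd=0
After 2 (back): cur=HOME back=0 fwd=1
After 3 (forward): cur=C back=1 fwd=0
After 4 (visit(S)): cur=S back=2 fwd=0
After 5 (back): cur=C back=1 fwd=1
After 6 (forward): cur=S back=2 fwd=0
After 7 (back): cur=C back=1 fwd=1
After 8 (visit(N)): cur=N back=2 fwd=0
After 9 (back): cur=C back=1 fwd=1

Answer: back: HOME
current: C
forward: N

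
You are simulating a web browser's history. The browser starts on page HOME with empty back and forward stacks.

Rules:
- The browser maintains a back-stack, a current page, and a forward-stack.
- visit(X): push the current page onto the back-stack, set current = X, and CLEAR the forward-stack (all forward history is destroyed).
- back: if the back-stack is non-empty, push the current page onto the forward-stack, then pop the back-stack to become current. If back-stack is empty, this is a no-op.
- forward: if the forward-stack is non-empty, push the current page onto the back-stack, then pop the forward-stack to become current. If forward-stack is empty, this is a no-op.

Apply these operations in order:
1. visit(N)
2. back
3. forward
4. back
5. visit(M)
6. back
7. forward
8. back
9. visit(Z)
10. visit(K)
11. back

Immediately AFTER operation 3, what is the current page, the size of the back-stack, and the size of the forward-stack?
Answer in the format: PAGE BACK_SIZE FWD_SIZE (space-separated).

After 1 (visit(N)): cur=N back=1 fwd=0
After 2 (back): cur=HOME back=0 fwd=1
After 3 (forward): cur=N back=1 fwd=0

N 1 0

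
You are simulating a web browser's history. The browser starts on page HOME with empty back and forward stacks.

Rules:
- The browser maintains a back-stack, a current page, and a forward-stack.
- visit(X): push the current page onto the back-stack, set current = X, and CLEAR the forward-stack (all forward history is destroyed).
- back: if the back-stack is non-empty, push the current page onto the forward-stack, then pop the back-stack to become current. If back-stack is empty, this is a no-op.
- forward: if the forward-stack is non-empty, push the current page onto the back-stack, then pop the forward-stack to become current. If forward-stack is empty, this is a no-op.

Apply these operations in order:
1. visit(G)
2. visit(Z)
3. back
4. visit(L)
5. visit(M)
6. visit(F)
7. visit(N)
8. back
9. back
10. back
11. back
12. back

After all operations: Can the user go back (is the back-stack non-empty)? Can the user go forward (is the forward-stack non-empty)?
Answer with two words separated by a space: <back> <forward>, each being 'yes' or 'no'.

Answer: no yes

Derivation:
After 1 (visit(G)): cur=G back=1 fwd=0
After 2 (visit(Z)): cur=Z back=2 fwd=0
After 3 (back): cur=G back=1 fwd=1
After 4 (visit(L)): cur=L back=2 fwd=0
After 5 (visit(M)): cur=M back=3 fwd=0
After 6 (visit(F)): cur=F back=4 fwd=0
After 7 (visit(N)): cur=N back=5 fwd=0
After 8 (back): cur=F back=4 fwd=1
After 9 (back): cur=M back=3 fwd=2
After 10 (back): cur=L back=2 fwd=3
After 11 (back): cur=G back=1 fwd=4
After 12 (back): cur=HOME back=0 fwd=5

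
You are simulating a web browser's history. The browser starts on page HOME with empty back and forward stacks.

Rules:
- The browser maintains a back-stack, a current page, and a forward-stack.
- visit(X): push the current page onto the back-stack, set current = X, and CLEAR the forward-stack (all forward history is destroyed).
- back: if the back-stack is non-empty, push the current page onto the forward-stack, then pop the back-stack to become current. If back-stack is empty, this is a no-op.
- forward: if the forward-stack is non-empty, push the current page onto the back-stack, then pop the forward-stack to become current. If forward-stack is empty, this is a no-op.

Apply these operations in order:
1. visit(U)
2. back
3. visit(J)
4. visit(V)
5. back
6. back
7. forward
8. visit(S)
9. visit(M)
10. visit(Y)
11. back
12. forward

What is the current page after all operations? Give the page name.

Answer: Y

Derivation:
After 1 (visit(U)): cur=U back=1 fwd=0
After 2 (back): cur=HOME back=0 fwd=1
After 3 (visit(J)): cur=J back=1 fwd=0
After 4 (visit(V)): cur=V back=2 fwd=0
After 5 (back): cur=J back=1 fwd=1
After 6 (back): cur=HOME back=0 fwd=2
After 7 (forward): cur=J back=1 fwd=1
After 8 (visit(S)): cur=S back=2 fwd=0
After 9 (visit(M)): cur=M back=3 fwd=0
After 10 (visit(Y)): cur=Y back=4 fwd=0
After 11 (back): cur=M back=3 fwd=1
After 12 (forward): cur=Y back=4 fwd=0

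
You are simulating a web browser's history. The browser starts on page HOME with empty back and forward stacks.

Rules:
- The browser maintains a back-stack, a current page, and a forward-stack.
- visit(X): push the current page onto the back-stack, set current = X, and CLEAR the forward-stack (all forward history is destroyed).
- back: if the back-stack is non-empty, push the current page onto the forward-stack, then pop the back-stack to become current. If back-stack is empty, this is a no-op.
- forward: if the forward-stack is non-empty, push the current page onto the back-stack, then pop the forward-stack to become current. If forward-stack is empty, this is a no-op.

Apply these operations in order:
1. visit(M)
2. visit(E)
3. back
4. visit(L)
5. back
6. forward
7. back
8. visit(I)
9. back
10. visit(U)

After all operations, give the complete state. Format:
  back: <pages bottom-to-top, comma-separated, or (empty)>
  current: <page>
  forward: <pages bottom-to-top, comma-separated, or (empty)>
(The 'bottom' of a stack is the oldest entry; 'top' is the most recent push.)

Answer: back: HOME,M
current: U
forward: (empty)

Derivation:
After 1 (visit(M)): cur=M back=1 fwd=0
After 2 (visit(E)): cur=E back=2 fwd=0
After 3 (back): cur=M back=1 fwd=1
After 4 (visit(L)): cur=L back=2 fwd=0
After 5 (back): cur=M back=1 fwd=1
After 6 (forward): cur=L back=2 fwd=0
After 7 (back): cur=M back=1 fwd=1
After 8 (visit(I)): cur=I back=2 fwd=0
After 9 (back): cur=M back=1 fwd=1
After 10 (visit(U)): cur=U back=2 fwd=0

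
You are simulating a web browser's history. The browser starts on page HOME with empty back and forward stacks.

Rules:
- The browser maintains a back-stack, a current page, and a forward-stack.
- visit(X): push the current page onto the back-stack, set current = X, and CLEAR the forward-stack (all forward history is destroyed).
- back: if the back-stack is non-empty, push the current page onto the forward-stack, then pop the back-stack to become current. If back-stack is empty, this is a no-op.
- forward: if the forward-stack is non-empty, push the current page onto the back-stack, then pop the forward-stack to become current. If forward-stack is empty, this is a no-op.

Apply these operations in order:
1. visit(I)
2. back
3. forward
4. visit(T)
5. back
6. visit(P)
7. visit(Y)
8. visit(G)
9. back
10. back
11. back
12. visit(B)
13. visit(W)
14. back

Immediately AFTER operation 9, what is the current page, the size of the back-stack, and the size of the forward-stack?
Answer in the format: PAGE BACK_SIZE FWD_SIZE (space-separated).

After 1 (visit(I)): cur=I back=1 fwd=0
After 2 (back): cur=HOME back=0 fwd=1
After 3 (forward): cur=I back=1 fwd=0
After 4 (visit(T)): cur=T back=2 fwd=0
After 5 (back): cur=I back=1 fwd=1
After 6 (visit(P)): cur=P back=2 fwd=0
After 7 (visit(Y)): cur=Y back=3 fwd=0
After 8 (visit(G)): cur=G back=4 fwd=0
After 9 (back): cur=Y back=3 fwd=1

Y 3 1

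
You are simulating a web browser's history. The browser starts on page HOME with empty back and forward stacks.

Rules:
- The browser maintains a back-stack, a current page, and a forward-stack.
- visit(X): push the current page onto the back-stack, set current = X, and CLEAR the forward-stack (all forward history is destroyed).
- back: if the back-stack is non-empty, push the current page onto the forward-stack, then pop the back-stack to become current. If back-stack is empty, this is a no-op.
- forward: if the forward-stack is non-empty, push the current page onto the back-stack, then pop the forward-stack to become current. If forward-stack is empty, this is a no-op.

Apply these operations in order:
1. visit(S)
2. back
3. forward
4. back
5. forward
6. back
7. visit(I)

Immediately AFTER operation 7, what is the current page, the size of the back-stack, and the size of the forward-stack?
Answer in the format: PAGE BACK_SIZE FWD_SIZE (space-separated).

After 1 (visit(S)): cur=S back=1 fwd=0
After 2 (back): cur=HOME back=0 fwd=1
After 3 (forward): cur=S back=1 fwd=0
After 4 (back): cur=HOME back=0 fwd=1
After 5 (forward): cur=S back=1 fwd=0
After 6 (back): cur=HOME back=0 fwd=1
After 7 (visit(I)): cur=I back=1 fwd=0

I 1 0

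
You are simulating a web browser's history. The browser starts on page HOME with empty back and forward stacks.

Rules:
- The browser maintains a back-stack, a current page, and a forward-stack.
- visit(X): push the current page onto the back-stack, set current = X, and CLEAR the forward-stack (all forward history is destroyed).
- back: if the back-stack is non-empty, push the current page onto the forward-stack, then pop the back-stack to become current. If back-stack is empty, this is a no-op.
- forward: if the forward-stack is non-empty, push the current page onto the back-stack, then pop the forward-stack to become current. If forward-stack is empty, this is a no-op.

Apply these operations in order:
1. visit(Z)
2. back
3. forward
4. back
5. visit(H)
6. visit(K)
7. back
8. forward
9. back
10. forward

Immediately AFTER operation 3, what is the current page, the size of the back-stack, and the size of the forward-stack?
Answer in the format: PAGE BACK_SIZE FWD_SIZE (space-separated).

After 1 (visit(Z)): cur=Z back=1 fwd=0
After 2 (back): cur=HOME back=0 fwd=1
After 3 (forward): cur=Z back=1 fwd=0

Z 1 0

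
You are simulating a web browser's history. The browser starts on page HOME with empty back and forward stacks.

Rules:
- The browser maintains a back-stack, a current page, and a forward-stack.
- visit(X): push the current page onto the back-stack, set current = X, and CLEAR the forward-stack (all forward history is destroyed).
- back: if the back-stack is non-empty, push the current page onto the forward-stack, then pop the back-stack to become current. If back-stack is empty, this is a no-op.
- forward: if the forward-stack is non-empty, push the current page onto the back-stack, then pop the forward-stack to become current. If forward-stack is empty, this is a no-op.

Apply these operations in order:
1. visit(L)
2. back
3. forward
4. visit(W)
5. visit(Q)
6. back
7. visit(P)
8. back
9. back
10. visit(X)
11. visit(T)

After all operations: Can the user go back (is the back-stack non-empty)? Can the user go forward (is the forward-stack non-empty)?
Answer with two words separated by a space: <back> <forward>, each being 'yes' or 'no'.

Answer: yes no

Derivation:
After 1 (visit(L)): cur=L back=1 fwd=0
After 2 (back): cur=HOME back=0 fwd=1
After 3 (forward): cur=L back=1 fwd=0
After 4 (visit(W)): cur=W back=2 fwd=0
After 5 (visit(Q)): cur=Q back=3 fwd=0
After 6 (back): cur=W back=2 fwd=1
After 7 (visit(P)): cur=P back=3 fwd=0
After 8 (back): cur=W back=2 fwd=1
After 9 (back): cur=L back=1 fwd=2
After 10 (visit(X)): cur=X back=2 fwd=0
After 11 (visit(T)): cur=T back=3 fwd=0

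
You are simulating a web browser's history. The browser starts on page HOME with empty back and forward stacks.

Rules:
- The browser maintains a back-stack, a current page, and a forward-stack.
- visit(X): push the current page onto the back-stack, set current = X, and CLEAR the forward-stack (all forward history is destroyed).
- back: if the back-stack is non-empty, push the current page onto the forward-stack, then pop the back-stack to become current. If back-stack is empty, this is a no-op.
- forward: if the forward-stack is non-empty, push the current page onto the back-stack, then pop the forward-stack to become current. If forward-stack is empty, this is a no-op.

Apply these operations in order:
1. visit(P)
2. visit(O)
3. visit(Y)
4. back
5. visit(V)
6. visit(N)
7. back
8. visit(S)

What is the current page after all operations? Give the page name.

Answer: S

Derivation:
After 1 (visit(P)): cur=P back=1 fwd=0
After 2 (visit(O)): cur=O back=2 fwd=0
After 3 (visit(Y)): cur=Y back=3 fwd=0
After 4 (back): cur=O back=2 fwd=1
After 5 (visit(V)): cur=V back=3 fwd=0
After 6 (visit(N)): cur=N back=4 fwd=0
After 7 (back): cur=V back=3 fwd=1
After 8 (visit(S)): cur=S back=4 fwd=0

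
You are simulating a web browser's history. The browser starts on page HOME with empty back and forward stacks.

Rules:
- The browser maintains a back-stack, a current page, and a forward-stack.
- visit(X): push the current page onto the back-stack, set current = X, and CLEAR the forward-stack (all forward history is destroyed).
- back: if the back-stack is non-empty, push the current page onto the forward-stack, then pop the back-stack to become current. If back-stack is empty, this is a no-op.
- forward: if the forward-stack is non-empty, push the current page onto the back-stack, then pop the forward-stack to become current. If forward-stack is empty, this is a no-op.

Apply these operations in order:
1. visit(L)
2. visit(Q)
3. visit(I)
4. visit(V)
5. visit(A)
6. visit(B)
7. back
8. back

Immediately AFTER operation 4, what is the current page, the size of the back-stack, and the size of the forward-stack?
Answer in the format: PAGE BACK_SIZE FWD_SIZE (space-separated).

After 1 (visit(L)): cur=L back=1 fwd=0
After 2 (visit(Q)): cur=Q back=2 fwd=0
After 3 (visit(I)): cur=I back=3 fwd=0
After 4 (visit(V)): cur=V back=4 fwd=0

V 4 0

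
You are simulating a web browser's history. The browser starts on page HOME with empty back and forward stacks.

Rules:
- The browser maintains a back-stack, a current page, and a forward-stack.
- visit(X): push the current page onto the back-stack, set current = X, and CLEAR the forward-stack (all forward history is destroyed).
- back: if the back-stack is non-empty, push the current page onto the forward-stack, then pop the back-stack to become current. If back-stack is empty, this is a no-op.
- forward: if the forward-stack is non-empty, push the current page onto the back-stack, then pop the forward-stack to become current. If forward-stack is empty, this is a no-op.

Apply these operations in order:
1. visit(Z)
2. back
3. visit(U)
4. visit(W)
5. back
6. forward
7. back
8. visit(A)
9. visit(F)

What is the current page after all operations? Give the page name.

Answer: F

Derivation:
After 1 (visit(Z)): cur=Z back=1 fwd=0
After 2 (back): cur=HOME back=0 fwd=1
After 3 (visit(U)): cur=U back=1 fwd=0
After 4 (visit(W)): cur=W back=2 fwd=0
After 5 (back): cur=U back=1 fwd=1
After 6 (forward): cur=W back=2 fwd=0
After 7 (back): cur=U back=1 fwd=1
After 8 (visit(A)): cur=A back=2 fwd=0
After 9 (visit(F)): cur=F back=3 fwd=0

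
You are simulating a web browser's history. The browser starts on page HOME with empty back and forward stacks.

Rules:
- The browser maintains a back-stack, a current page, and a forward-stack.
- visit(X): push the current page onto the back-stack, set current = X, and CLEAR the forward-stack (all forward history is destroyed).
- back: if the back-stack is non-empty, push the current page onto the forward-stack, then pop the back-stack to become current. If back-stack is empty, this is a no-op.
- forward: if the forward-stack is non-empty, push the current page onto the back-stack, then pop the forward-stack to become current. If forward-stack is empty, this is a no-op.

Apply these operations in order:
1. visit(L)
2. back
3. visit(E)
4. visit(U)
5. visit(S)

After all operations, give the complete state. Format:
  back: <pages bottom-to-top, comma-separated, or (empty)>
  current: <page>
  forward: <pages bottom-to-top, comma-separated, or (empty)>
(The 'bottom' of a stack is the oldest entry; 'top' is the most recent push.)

Answer: back: HOME,E,U
current: S
forward: (empty)

Derivation:
After 1 (visit(L)): cur=L back=1 fwd=0
After 2 (back): cur=HOME back=0 fwd=1
After 3 (visit(E)): cur=E back=1 fwd=0
After 4 (visit(U)): cur=U back=2 fwd=0
After 5 (visit(S)): cur=S back=3 fwd=0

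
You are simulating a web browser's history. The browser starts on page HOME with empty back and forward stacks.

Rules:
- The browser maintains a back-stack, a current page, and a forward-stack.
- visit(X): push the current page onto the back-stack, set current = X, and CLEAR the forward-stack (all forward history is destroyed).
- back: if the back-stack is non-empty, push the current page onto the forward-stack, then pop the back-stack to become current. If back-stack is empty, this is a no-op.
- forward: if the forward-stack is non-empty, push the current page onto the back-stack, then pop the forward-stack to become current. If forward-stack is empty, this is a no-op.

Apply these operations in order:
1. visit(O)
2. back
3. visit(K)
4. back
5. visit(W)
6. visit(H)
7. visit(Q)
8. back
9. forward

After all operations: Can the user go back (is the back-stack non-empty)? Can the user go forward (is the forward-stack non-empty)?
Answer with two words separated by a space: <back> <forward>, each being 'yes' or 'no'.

After 1 (visit(O)): cur=O back=1 fwd=0
After 2 (back): cur=HOME back=0 fwd=1
After 3 (visit(K)): cur=K back=1 fwd=0
After 4 (back): cur=HOME back=0 fwd=1
After 5 (visit(W)): cur=W back=1 fwd=0
After 6 (visit(H)): cur=H back=2 fwd=0
After 7 (visit(Q)): cur=Q back=3 fwd=0
After 8 (back): cur=H back=2 fwd=1
After 9 (forward): cur=Q back=3 fwd=0

Answer: yes no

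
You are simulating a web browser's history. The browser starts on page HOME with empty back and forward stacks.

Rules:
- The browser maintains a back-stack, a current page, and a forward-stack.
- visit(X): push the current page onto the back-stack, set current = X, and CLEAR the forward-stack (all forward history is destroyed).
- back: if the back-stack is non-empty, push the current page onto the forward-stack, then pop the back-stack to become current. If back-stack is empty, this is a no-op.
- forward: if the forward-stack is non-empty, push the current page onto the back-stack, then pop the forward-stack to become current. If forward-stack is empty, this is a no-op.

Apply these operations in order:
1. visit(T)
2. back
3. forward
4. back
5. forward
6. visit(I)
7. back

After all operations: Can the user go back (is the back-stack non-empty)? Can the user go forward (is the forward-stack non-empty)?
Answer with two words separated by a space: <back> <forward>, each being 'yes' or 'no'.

Answer: yes yes

Derivation:
After 1 (visit(T)): cur=T back=1 fwd=0
After 2 (back): cur=HOME back=0 fwd=1
After 3 (forward): cur=T back=1 fwd=0
After 4 (back): cur=HOME back=0 fwd=1
After 5 (forward): cur=T back=1 fwd=0
After 6 (visit(I)): cur=I back=2 fwd=0
After 7 (back): cur=T back=1 fwd=1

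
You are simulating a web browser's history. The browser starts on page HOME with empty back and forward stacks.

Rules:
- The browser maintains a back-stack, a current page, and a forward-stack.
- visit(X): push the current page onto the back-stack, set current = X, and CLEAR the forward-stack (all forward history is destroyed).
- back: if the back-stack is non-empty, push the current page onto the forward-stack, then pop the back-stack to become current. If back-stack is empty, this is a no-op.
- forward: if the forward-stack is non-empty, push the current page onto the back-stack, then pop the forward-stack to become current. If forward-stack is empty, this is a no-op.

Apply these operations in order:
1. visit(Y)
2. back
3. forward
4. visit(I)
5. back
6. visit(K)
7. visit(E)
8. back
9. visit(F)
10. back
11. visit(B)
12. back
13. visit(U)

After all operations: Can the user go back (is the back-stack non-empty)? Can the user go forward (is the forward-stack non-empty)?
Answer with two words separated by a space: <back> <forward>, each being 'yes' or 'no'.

After 1 (visit(Y)): cur=Y back=1 fwd=0
After 2 (back): cur=HOME back=0 fwd=1
After 3 (forward): cur=Y back=1 fwd=0
After 4 (visit(I)): cur=I back=2 fwd=0
After 5 (back): cur=Y back=1 fwd=1
After 6 (visit(K)): cur=K back=2 fwd=0
After 7 (visit(E)): cur=E back=3 fwd=0
After 8 (back): cur=K back=2 fwd=1
After 9 (visit(F)): cur=F back=3 fwd=0
After 10 (back): cur=K back=2 fwd=1
After 11 (visit(B)): cur=B back=3 fwd=0
After 12 (back): cur=K back=2 fwd=1
After 13 (visit(U)): cur=U back=3 fwd=0

Answer: yes no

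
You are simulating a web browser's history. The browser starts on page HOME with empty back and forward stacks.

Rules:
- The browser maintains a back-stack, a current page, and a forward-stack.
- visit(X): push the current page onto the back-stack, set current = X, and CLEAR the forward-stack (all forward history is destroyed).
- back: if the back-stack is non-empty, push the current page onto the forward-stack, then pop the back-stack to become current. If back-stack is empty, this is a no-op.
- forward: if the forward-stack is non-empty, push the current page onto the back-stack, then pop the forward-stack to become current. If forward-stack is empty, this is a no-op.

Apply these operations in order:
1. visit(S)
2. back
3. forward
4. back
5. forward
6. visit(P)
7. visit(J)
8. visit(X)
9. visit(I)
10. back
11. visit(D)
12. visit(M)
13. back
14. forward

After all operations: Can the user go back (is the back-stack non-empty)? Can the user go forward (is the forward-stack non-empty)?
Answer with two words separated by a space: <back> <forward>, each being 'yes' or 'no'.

After 1 (visit(S)): cur=S back=1 fwd=0
After 2 (back): cur=HOME back=0 fwd=1
After 3 (forward): cur=S back=1 fwd=0
After 4 (back): cur=HOME back=0 fwd=1
After 5 (forward): cur=S back=1 fwd=0
After 6 (visit(P)): cur=P back=2 fwd=0
After 7 (visit(J)): cur=J back=3 fwd=0
After 8 (visit(X)): cur=X back=4 fwd=0
After 9 (visit(I)): cur=I back=5 fwd=0
After 10 (back): cur=X back=4 fwd=1
After 11 (visit(D)): cur=D back=5 fwd=0
After 12 (visit(M)): cur=M back=6 fwd=0
After 13 (back): cur=D back=5 fwd=1
After 14 (forward): cur=M back=6 fwd=0

Answer: yes no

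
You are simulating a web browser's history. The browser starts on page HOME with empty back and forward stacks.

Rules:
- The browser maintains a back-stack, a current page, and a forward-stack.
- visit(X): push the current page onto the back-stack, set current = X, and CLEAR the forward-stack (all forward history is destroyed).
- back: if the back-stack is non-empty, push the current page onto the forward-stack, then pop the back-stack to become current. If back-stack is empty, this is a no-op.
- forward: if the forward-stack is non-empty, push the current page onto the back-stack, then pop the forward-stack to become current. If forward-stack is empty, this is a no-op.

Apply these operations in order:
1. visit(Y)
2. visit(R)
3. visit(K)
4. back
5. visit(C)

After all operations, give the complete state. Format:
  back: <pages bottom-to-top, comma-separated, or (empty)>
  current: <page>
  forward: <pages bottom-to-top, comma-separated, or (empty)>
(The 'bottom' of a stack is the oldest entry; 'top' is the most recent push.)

Answer: back: HOME,Y,R
current: C
forward: (empty)

Derivation:
After 1 (visit(Y)): cur=Y back=1 fwd=0
After 2 (visit(R)): cur=R back=2 fwd=0
After 3 (visit(K)): cur=K back=3 fwd=0
After 4 (back): cur=R back=2 fwd=1
After 5 (visit(C)): cur=C back=3 fwd=0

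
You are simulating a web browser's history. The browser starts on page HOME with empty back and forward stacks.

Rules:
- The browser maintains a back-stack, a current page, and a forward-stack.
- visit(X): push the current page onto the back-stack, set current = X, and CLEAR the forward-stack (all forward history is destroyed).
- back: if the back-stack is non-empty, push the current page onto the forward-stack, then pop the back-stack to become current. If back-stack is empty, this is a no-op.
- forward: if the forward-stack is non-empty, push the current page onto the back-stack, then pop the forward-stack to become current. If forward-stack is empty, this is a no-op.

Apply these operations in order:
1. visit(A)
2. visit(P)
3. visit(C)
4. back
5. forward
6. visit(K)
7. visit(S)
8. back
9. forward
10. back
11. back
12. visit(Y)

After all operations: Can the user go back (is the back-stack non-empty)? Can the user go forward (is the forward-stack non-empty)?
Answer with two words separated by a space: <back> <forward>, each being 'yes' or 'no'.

Answer: yes no

Derivation:
After 1 (visit(A)): cur=A back=1 fwd=0
After 2 (visit(P)): cur=P back=2 fwd=0
After 3 (visit(C)): cur=C back=3 fwd=0
After 4 (back): cur=P back=2 fwd=1
After 5 (forward): cur=C back=3 fwd=0
After 6 (visit(K)): cur=K back=4 fwd=0
After 7 (visit(S)): cur=S back=5 fwd=0
After 8 (back): cur=K back=4 fwd=1
After 9 (forward): cur=S back=5 fwd=0
After 10 (back): cur=K back=4 fwd=1
After 11 (back): cur=C back=3 fwd=2
After 12 (visit(Y)): cur=Y back=4 fwd=0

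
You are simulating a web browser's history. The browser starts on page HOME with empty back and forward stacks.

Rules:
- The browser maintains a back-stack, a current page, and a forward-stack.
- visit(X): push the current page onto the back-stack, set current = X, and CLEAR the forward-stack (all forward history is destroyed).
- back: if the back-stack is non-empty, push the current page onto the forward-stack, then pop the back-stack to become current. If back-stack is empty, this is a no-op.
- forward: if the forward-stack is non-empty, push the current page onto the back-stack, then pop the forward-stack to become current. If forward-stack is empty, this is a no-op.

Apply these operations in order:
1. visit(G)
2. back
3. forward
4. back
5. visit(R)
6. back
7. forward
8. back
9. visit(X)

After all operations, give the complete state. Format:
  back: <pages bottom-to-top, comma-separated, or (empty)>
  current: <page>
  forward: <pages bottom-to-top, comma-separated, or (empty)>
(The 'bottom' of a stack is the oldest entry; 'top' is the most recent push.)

Answer: back: HOME
current: X
forward: (empty)

Derivation:
After 1 (visit(G)): cur=G back=1 fwd=0
After 2 (back): cur=HOME back=0 fwd=1
After 3 (forward): cur=G back=1 fwd=0
After 4 (back): cur=HOME back=0 fwd=1
After 5 (visit(R)): cur=R back=1 fwd=0
After 6 (back): cur=HOME back=0 fwd=1
After 7 (forward): cur=R back=1 fwd=0
After 8 (back): cur=HOME back=0 fwd=1
After 9 (visit(X)): cur=X back=1 fwd=0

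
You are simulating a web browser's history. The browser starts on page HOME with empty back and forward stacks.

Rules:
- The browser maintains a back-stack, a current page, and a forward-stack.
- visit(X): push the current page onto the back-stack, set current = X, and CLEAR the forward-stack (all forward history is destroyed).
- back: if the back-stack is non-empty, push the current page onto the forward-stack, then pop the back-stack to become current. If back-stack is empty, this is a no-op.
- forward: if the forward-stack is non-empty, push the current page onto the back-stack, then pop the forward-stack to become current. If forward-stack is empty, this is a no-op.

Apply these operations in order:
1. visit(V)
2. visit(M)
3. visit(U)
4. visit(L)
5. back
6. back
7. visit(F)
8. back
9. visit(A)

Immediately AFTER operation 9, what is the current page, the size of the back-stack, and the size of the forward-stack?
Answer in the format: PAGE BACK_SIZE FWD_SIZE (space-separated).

After 1 (visit(V)): cur=V back=1 fwd=0
After 2 (visit(M)): cur=M back=2 fwd=0
After 3 (visit(U)): cur=U back=3 fwd=0
After 4 (visit(L)): cur=L back=4 fwd=0
After 5 (back): cur=U back=3 fwd=1
After 6 (back): cur=M back=2 fwd=2
After 7 (visit(F)): cur=F back=3 fwd=0
After 8 (back): cur=M back=2 fwd=1
After 9 (visit(A)): cur=A back=3 fwd=0

A 3 0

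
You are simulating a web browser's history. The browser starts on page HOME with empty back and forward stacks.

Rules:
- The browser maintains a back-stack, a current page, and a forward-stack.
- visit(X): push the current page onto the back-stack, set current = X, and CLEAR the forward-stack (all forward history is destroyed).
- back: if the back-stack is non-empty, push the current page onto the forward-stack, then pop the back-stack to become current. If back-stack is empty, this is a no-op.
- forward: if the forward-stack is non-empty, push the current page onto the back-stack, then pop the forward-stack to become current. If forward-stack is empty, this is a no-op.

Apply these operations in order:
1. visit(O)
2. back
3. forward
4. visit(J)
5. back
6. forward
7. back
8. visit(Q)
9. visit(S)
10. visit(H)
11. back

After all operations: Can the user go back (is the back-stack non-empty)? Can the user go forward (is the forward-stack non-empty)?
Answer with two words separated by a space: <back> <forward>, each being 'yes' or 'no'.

After 1 (visit(O)): cur=O back=1 fwd=0
After 2 (back): cur=HOME back=0 fwd=1
After 3 (forward): cur=O back=1 fwd=0
After 4 (visit(J)): cur=J back=2 fwd=0
After 5 (back): cur=O back=1 fwd=1
After 6 (forward): cur=J back=2 fwd=0
After 7 (back): cur=O back=1 fwd=1
After 8 (visit(Q)): cur=Q back=2 fwd=0
After 9 (visit(S)): cur=S back=3 fwd=0
After 10 (visit(H)): cur=H back=4 fwd=0
After 11 (back): cur=S back=3 fwd=1

Answer: yes yes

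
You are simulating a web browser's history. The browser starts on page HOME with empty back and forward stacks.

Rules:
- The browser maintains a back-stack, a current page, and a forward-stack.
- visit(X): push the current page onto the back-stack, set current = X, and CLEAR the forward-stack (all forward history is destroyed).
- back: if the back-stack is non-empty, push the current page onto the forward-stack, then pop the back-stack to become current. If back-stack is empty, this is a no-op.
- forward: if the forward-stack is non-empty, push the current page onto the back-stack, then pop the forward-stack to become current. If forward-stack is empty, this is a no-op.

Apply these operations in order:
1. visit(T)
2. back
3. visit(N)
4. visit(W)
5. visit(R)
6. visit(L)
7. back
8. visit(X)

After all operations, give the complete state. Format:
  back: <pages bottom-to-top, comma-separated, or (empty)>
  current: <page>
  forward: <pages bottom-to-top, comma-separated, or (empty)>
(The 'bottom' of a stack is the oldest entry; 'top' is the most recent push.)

Answer: back: HOME,N,W,R
current: X
forward: (empty)

Derivation:
After 1 (visit(T)): cur=T back=1 fwd=0
After 2 (back): cur=HOME back=0 fwd=1
After 3 (visit(N)): cur=N back=1 fwd=0
After 4 (visit(W)): cur=W back=2 fwd=0
After 5 (visit(R)): cur=R back=3 fwd=0
After 6 (visit(L)): cur=L back=4 fwd=0
After 7 (back): cur=R back=3 fwd=1
After 8 (visit(X)): cur=X back=4 fwd=0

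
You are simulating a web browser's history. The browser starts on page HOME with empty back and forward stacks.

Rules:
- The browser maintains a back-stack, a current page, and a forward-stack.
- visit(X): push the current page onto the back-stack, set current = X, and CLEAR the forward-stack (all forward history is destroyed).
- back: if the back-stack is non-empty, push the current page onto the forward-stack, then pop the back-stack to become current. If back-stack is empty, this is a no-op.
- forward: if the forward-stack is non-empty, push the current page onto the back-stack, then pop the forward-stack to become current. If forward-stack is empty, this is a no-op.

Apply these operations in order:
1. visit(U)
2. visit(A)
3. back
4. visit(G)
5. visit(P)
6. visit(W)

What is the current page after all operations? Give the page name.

Answer: W

Derivation:
After 1 (visit(U)): cur=U back=1 fwd=0
After 2 (visit(A)): cur=A back=2 fwd=0
After 3 (back): cur=U back=1 fwd=1
After 4 (visit(G)): cur=G back=2 fwd=0
After 5 (visit(P)): cur=P back=3 fwd=0
After 6 (visit(W)): cur=W back=4 fwd=0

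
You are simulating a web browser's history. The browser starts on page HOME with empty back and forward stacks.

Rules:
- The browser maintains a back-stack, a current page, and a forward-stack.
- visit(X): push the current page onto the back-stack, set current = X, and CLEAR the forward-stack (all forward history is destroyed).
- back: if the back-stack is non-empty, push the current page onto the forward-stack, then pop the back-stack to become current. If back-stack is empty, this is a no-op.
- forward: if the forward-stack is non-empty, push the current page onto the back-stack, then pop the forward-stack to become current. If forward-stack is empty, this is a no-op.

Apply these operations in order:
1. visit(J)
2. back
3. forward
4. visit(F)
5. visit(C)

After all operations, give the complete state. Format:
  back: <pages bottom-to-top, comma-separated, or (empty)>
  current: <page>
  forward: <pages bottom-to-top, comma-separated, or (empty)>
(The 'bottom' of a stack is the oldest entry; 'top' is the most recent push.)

Answer: back: HOME,J,F
current: C
forward: (empty)

Derivation:
After 1 (visit(J)): cur=J back=1 fwd=0
After 2 (back): cur=HOME back=0 fwd=1
After 3 (forward): cur=J back=1 fwd=0
After 4 (visit(F)): cur=F back=2 fwd=0
After 5 (visit(C)): cur=C back=3 fwd=0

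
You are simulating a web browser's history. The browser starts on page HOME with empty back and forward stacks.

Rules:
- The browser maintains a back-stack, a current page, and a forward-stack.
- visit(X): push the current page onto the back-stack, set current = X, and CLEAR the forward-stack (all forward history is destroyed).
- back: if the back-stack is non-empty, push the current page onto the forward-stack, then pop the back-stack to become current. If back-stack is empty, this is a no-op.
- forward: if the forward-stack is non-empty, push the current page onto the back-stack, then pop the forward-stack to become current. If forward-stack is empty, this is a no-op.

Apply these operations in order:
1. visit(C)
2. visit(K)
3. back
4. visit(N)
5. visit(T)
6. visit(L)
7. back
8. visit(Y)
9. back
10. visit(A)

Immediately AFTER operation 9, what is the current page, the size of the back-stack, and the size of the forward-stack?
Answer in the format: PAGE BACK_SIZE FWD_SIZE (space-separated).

After 1 (visit(C)): cur=C back=1 fwd=0
After 2 (visit(K)): cur=K back=2 fwd=0
After 3 (back): cur=C back=1 fwd=1
After 4 (visit(N)): cur=N back=2 fwd=0
After 5 (visit(T)): cur=T back=3 fwd=0
After 6 (visit(L)): cur=L back=4 fwd=0
After 7 (back): cur=T back=3 fwd=1
After 8 (visit(Y)): cur=Y back=4 fwd=0
After 9 (back): cur=T back=3 fwd=1

T 3 1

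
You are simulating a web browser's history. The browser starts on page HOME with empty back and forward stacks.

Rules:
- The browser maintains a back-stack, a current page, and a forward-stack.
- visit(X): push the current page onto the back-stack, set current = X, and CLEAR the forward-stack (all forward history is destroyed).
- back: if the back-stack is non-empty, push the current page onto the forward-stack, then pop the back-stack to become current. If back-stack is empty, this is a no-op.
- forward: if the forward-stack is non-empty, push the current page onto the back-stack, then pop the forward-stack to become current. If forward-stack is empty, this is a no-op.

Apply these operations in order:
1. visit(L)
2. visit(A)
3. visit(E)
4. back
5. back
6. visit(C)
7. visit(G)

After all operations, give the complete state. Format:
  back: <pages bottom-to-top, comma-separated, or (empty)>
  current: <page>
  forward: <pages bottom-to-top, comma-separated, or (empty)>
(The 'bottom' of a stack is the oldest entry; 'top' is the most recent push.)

After 1 (visit(L)): cur=L back=1 fwd=0
After 2 (visit(A)): cur=A back=2 fwd=0
After 3 (visit(E)): cur=E back=3 fwd=0
After 4 (back): cur=A back=2 fwd=1
After 5 (back): cur=L back=1 fwd=2
After 6 (visit(C)): cur=C back=2 fwd=0
After 7 (visit(G)): cur=G back=3 fwd=0

Answer: back: HOME,L,C
current: G
forward: (empty)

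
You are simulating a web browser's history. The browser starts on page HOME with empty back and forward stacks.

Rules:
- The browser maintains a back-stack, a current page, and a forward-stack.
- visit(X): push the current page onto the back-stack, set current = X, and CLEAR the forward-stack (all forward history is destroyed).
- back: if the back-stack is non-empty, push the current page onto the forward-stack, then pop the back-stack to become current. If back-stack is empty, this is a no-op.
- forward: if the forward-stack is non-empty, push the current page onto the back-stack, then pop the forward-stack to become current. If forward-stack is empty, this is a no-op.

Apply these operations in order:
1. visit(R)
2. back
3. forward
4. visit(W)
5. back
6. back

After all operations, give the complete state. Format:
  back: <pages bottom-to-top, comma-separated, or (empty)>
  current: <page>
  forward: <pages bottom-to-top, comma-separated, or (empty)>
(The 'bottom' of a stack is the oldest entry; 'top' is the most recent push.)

Answer: back: (empty)
current: HOME
forward: W,R

Derivation:
After 1 (visit(R)): cur=R back=1 fwd=0
After 2 (back): cur=HOME back=0 fwd=1
After 3 (forward): cur=R back=1 fwd=0
After 4 (visit(W)): cur=W back=2 fwd=0
After 5 (back): cur=R back=1 fwd=1
After 6 (back): cur=HOME back=0 fwd=2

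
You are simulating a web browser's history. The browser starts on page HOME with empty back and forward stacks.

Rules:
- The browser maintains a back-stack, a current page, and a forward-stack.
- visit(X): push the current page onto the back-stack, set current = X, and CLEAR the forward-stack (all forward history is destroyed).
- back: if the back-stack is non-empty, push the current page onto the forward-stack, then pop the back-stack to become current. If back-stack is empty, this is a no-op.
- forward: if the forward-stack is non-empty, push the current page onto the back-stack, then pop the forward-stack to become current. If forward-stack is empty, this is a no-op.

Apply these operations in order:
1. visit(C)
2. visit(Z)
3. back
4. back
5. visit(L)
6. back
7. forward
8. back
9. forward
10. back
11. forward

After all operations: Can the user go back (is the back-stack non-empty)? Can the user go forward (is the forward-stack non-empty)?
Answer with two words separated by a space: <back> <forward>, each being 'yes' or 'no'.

Answer: yes no

Derivation:
After 1 (visit(C)): cur=C back=1 fwd=0
After 2 (visit(Z)): cur=Z back=2 fwd=0
After 3 (back): cur=C back=1 fwd=1
After 4 (back): cur=HOME back=0 fwd=2
After 5 (visit(L)): cur=L back=1 fwd=0
After 6 (back): cur=HOME back=0 fwd=1
After 7 (forward): cur=L back=1 fwd=0
After 8 (back): cur=HOME back=0 fwd=1
After 9 (forward): cur=L back=1 fwd=0
After 10 (back): cur=HOME back=0 fwd=1
After 11 (forward): cur=L back=1 fwd=0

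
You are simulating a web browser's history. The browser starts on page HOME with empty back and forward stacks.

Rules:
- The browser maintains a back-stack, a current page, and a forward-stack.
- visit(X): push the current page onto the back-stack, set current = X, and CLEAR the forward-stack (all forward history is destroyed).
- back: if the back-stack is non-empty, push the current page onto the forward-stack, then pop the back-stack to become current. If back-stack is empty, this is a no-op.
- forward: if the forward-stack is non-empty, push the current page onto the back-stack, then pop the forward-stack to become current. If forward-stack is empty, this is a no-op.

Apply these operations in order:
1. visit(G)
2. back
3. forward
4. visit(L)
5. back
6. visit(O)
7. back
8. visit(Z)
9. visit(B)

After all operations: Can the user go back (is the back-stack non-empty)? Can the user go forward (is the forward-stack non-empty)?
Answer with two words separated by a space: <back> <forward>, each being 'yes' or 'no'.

After 1 (visit(G)): cur=G back=1 fwd=0
After 2 (back): cur=HOME back=0 fwd=1
After 3 (forward): cur=G back=1 fwd=0
After 4 (visit(L)): cur=L back=2 fwd=0
After 5 (back): cur=G back=1 fwd=1
After 6 (visit(O)): cur=O back=2 fwd=0
After 7 (back): cur=G back=1 fwd=1
After 8 (visit(Z)): cur=Z back=2 fwd=0
After 9 (visit(B)): cur=B back=3 fwd=0

Answer: yes no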